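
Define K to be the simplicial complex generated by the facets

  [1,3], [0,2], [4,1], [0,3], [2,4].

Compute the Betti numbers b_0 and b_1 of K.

We work with the vertex ordering 0 < 1 < 2 < 3 < 4. The simplices of K, each written with vertices in increasing order, are:

  0-simplices (5): [0], [1], [2], [3], [4]
  1-simplices (5): [0,2], [0,3], [1,3], [1,4], [2,4]

Hence C_0 ≅ Z^5, C_1 ≅ Z^5.

The boundary map ∂_1: C_1 → C_0 maps an edge to its endpoints' difference, ∂[p,q] = q − p. For instance
  ∂[1,4] = [4] − [1].
This gives a 5×5 integer matrix of rank 4; reducing to Smith normal form yields diagonal entries (1,1,1,1).

Now H_k = ker ∂_k / im ∂_{k+1}, so:

  H_0: rank C_0 − rank ∂_1 = 5 − 4 = 1, and the invariant factors of ∂_1 are all 1, so H_0 ≅ Z.
  H_1: rank ker ∂_1 − rank ∂_2 = (5 − 4) − 0 = 1, and there is no ∂_2, so H_1 ≅ Z.

As a check, the Euler characteristic is 5 − 5 = 0, which agrees with 1 − 1 = 0.
(K is a triangulation of the circle S^1.)

Hence the Betti numbers are b_0 = 1, b_1 = 1.

b_0 = 1, b_1 = 1.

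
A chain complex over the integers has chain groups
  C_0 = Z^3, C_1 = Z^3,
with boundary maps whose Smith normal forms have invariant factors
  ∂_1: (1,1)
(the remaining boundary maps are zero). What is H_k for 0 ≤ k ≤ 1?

H_0: b_0 = 3 − 0 − 2 = 1; torsion from ∂_1 factors > 1: none. So H_0 = Z.
H_1: b_1 = 3 − 2 − 0 = 1; torsion from ∂_2 factors > 1: none. So H_1 = Z.

H_0 = Z,  H_1 = Z.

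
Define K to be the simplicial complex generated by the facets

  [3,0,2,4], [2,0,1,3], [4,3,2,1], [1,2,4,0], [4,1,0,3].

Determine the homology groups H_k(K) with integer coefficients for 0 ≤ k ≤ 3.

H_0 = Z,  H_1 = 0,  H_2 = 0,  H_3 = Z.

Order the vertices as 0 < 1 < 2 < 3 < 4. Listing each simplex with vertices in this order, K has dimension 3 with simplices:

  0-simplices (5): [0], [1], [2], [3], [4]
  1-simplices (10): [0,1], [0,2], [0,3], [0,4], [1,2], [1,3], [1,4], [2,3], [2,4], [3,4]
  2-simplices (10): [0,1,2], [0,1,3], [0,1,4], [0,2,3], [0,2,4], [0,3,4], [1,2,3], [1,2,4], [1,3,4], [2,3,4]
  3-simplices (5): [0,1,2,3], [0,1,2,4], [0,1,3,4], [0,2,3,4], [1,2,3,4]

so the chain groups are C_0 ≅ Z^5, C_1 ≅ Z^10, C_2 ≅ Z^10, C_3 ≅ Z^5.

The boundary map ∂_1: C_1 → C_0 maps an edge to its endpoints' difference, ∂[p,q] = q − p.
The resulting 5×10 matrix has rank 4, and its Smith normal form has invariant factors (1,1,1,1).

Boundary ∂_2: C_2 → C_1 sends each 2-simplex [p,q,r] to [q,r] − [p,r] + [p,q]. For instance
  ∂[1,2,4] = [2,4] − [1,4] + [1,2],
  ∂[0,3,4] = [3,4] − [0,4] + [0,3].
The 10×10 boundary matrix has rank 6 and Smith normal form diag(1,1,1,1,1,1).

The boundary map ∂_3: C_3 → C_2 sends each 3-simplex σ to the alternating sum Σ_i (−1)^i (σ with its i-th vertex removed). For instance
  ∂[0,1,3,4] = [1,3,4] − [0,3,4] + [0,1,4] − [0,1,3],
  ∂[1,2,3,4] = [2,3,4] − [1,3,4] + [1,2,4] − [1,2,3].
The 10×5 boundary matrix has rank 4 and Smith normal form diag(1,1,1,1).

Now H_k = ker ∂_k / im ∂_{k+1}, so:

  H_0: rank C_0 − rank ∂_1 = 5 − 4 = 1, and the invariant factors of ∂_1 are all 1, so H_0 ≅ Z.
  H_1: rank ker ∂_1 − rank ∂_2 = (10 − 4) − 6 = 0, and the invariant factors of ∂_2 are all 1, so H_1 ≅ 0.
  H_2: rank ker ∂_2 − rank ∂_3 = (10 − 6) − 4 = 0, and the invariant factors of ∂_3 are all 1, so H_2 ≅ 0.
  H_3: rank ker ∂_3 − rank ∂_4 = (5 − 4) − 0 = 1, and there is no ∂_4, so H_3 ≅ Z.

(K is a triangulation of the 3-sphere S^3.)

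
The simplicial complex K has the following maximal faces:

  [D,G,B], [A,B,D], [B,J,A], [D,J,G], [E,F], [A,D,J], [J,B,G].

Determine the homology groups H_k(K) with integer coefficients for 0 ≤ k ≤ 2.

H_0 = Z^2,  H_1 = 0,  H_2 = Z.

Take the total order A < B < D < E < F < G < J on the vertex set. Then K (dimension 2) consists of the simplices:

  0-simplices (7): A, B, D, E, F, G, J
  1-simplices (10): AB, AD, AJ, BD, BG, BJ, DG, DJ, EF, GJ
  2-simplices (6): ABD, ABJ, ADJ, BDG, BGJ, DGJ

Hence C_0 ≅ Z^7, C_1 ≅ Z^10, C_2 ≅ Z^6.

∂_1: C_1 → C_0 is given by ∂[p,q] = [q] − [p].
The 7×10 boundary matrix has rank 5 and Smith normal form diag(1,1,1,1,1).

∂_2: C_2 → C_1 acts by ∂[p,q,r] = [q,r] − [p,r] + [p,q]. For instance
  ∂ABJ = BJ − AJ + AB,
  ∂ADJ = DJ − AJ + AD.
As a 10×6 matrix over Z this has rank 5, with invariant factors (1,1,1,1,1).

Computing H_k = (kernel of ∂_k) / (image of ∂_{k+1}):

  H_0: rank C_0 − rank ∂_1 = 7 − 5 = 2, and the invariant factors of ∂_1 are all 1, so H_0 ≅ Z^2.
  H_1: rank ker ∂_1 − rank ∂_2 = (10 − 5) − 5 = 0, and the invariant factors of ∂_2 are all 1, so H_1 ≅ 0.
  H_2: rank ker ∂_2 − rank ∂_3 = (6 − 5) − 0 = 1, and there is no ∂_3, so H_2 ≅ Z.

(K is a triangulation of the disjoint union of the 2-sphere S^2 and the 1-simplex.)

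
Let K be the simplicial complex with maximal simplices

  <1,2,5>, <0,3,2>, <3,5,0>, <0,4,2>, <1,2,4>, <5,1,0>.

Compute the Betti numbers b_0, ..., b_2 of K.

We work with the vertex ordering 0 < 1 < 2 < 3 < 4 < 5. The simplices of K, each written with vertices in increasing order, are:

  0-simplices (6): [0], [1], [2], [3], [4], [5]
  1-simplices (12): [0,1], [0,2], [0,3], [0,4], [0,5], [1,2], [1,4], [1,5], [2,3], [2,4], [2,5], [3,5]
  2-simplices (6): [0,1,5], [0,2,3], [0,2,4], [0,3,5], [1,2,4], [1,2,5]

giving chain groups C_0 ≅ Z^6, C_1 ≅ Z^12, C_2 ≅ Z^6.

Boundary ∂_1: C_1 → C_0 is given by ∂[p,q] = [q] − [p]. For instance
  ∂[1,2] = [2] − [1].
This gives a 6×12 integer matrix of rank 5; reducing to Smith normal form yields diagonal entries (1,1,1,1,1).

Boundary ∂_2: C_2 → C_1 sends each 2-simplex [p,q,r] to [q,r] − [p,r] + [p,q]. For instance
  ∂[0,1,5] = [1,5] − [0,5] + [0,1],
  ∂[1,2,5] = [2,5] − [1,5] + [1,2].
The 12×6 boundary matrix has rank 6 and Smith normal form diag(1,1,1,1,1,1).

Now H_k = ker ∂_k / im ∂_{k+1}, so:

  H_0: rank C_0 − rank ∂_1 = 6 − 5 = 1, and the invariant factors of ∂_1 are all 1, so H_0 ≅ Z.
  H_1: rank ker ∂_1 − rank ∂_2 = (12 − 5) − 6 = 1, and the invariant factors of ∂_2 are all 1, so H_1 ≅ Z.
  H_2: rank ker ∂_2 − rank ∂_3 = (6 − 6) − 0 = 0, and there is no ∂_3, so H_2 ≅ 0.

Hence the Betti numbers are b_0 = 1, b_1 = 1, b_2 = 0.

b_0 = 1, b_1 = 1, b_2 = 0.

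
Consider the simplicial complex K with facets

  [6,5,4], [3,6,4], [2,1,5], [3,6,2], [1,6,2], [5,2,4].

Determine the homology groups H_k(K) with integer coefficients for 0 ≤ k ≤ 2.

Fix the vertex order 1 < 2 < 3 < 4 < 5 < 6 and write every simplex with vertices in increasing order. Then dim K = 2 and the simplices of K are:

  0-simplices (6): [1], [2], [3], [4], [5], [6]
  1-simplices (12): [1,2], [1,5], [1,6], [2,3], [2,4], [2,5], [2,6], [3,4], [3,6], [4,5], [4,6], [5,6]
  2-simplices (6): [1,2,5], [1,2,6], [2,3,6], [2,4,5], [3,4,6], [4,5,6]

giving chain groups C_0 ≅ Z^6, C_1 ≅ Z^12, C_2 ≅ Z^6.

Boundary ∂_1: C_1 → C_0 sends each edge [p,q] (with p < q) to q − p. For instance
  ∂[1,5] = [5] − [1].
The resulting 6×12 matrix has rank 5, and its Smith normal form has invariant factors (1,1,1,1,1).

Boundary ∂_2: C_2 → C_1 acts by ∂[p,q,r] = [q,r] − [p,r] + [p,q]. For instance
  ∂[1,2,5] = [2,5] − [1,5] + [1,2],
  ∂[4,5,6] = [5,6] − [4,6] + [4,5].
This gives a 12×6 integer matrix of rank 6; reducing to Smith normal form yields diagonal entries (1,1,1,1,1,1).

Reading off H_k = ker ∂_k / im ∂_{k+1}:

  H_0: rank C_0 − rank ∂_1 = 6 − 5 = 1, and the invariant factors of ∂_1 are all 1, so H_0 = Z.
  H_1: rank ker ∂_1 − rank ∂_2 = (12 − 5) − 6 = 1, and the invariant factors of ∂_2 are all 1, so H_1 = Z.
  H_2: rank ker ∂_2 − rank ∂_3 = (6 − 6) − 0 = 0, and there is no ∂_3, so H_2 = 0.

H_0 = Z,  H_1 = Z,  H_2 = 0.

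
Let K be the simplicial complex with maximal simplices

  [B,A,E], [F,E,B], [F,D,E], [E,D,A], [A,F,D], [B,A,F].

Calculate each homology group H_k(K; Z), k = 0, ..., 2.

We work with the vertex ordering A < B < D < E < F. The simplices of K, each written with vertices in increasing order, are:

  0-simplices (5): A, B, D, E, F
  1-simplices (9): AB, AD, AE, AF, BE, BF, DE, DF, EF
  2-simplices (6): ABE, ABF, ADE, ADF, BEF, DEF

Hence C_0 ≅ Z^5, C_1 ≅ Z^9, C_2 ≅ Z^6.

Boundary ∂_1: C_1 → C_0 is given by ∂[p,q] = [q] − [p]. For instance
  ∂DE = E − D.
As a 5×9 matrix over Z this has rank 4, with invariant factors (1,1,1,1).

∂_2: C_2 → C_1 maps a triangle to the signed sum of its edges. For instance
  ∂BEF = EF − BF + BE,
  ∂DEF = EF − DF + DE.
The 9×6 boundary matrix has rank 5 and Smith normal form diag(1,1,1,1,1).

From H_k ≅ ker(∂_k) / im(∂_{k+1}) we obtain:

  H_0: rank C_0 − rank ∂_1 = 5 − 4 = 1, and the invariant factors of ∂_1 are all 1, so H_0 = Z.
  H_1: rank ker ∂_1 − rank ∂_2 = (9 − 4) − 5 = 0, and the invariant factors of ∂_2 are all 1, so H_1 = 0.
  H_2: rank ker ∂_2 − rank ∂_3 = (6 − 5) − 0 = 1, and there is no ∂_3, so H_2 = Z.

H_0 ≅ Z,  H_1 = 0,  H_2 ≅ Z.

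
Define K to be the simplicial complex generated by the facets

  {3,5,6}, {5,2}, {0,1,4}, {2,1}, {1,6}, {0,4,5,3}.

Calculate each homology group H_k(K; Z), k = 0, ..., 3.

Take the total order 0 < 1 < 2 < 3 < 4 < 5 < 6 on the vertex set. Then K (dimension 3) consists of the simplices:

  0-simplices (7): [0], [1], [2], [3], [4], [5], [6]
  1-simplices (13): [0,1], [0,3], [0,4], [0,5], [1,2], [1,4], [1,6], [2,5], [3,4], [3,5], [3,6], [4,5], [5,6]
  2-simplices (6): [0,1,4], [0,3,4], [0,3,5], [0,4,5], [3,4,5], [3,5,6]
  3-simplices (1): [0,3,4,5]

giving chain groups C_0 ≅ Z^7, C_1 ≅ Z^13, C_2 ≅ Z^6, C_3 ≅ Z^1.

The boundary map ∂_1: C_1 → C_0 is given by ∂[p,q] = [q] − [p].
As a 7×13 matrix over Z this has rank 6, with invariant factors (1,1,1,1,1,1).

The boundary map ∂_2: C_2 → C_1 acts by ∂[p,q,r] = [q,r] − [p,r] + [p,q]. For instance
  ∂[0,4,5] = [4,5] − [0,5] + [0,4],
  ∂[0,3,4] = [3,4] − [0,4] + [0,3].
The resulting 13×6 matrix has rank 5, and its Smith normal form has invariant factors (1,1,1,1,1).

Boundary ∂_3: C_3 → C_2 sends each 3-simplex σ to the alternating sum Σ_i (−1)^i (σ with its i-th vertex removed). For instance
  ∂[0,3,4,5] = [3,4,5] − [0,4,5] + [0,3,5] − [0,3,4].
As a 6×1 matrix over Z this has rank 1, with invariant factors (1).

Now H_k = ker ∂_k / im ∂_{k+1}, so:

  H_0: rank C_0 − rank ∂_1 = 7 − 6 = 1, and the invariant factors of ∂_1 are all 1, so H_0 ≅ Z.
  H_1: rank ker ∂_1 − rank ∂_2 = (13 − 6) − 5 = 2, and the invariant factors of ∂_2 are all 1, so H_1 ≅ Z^2.
  H_2: rank ker ∂_2 − rank ∂_3 = (6 − 5) − 1 = 0, and the invariant factors of ∂_3 are all 1, so H_2 ≅ 0.
  H_3: rank ker ∂_3 − rank ∂_4 = (1 − 1) − 0 = 0, and there is no ∂_4, so H_3 ≅ 0.

H_0 = Z,  H_1 = Z^2,  H_2 = 0,  H_3 = 0.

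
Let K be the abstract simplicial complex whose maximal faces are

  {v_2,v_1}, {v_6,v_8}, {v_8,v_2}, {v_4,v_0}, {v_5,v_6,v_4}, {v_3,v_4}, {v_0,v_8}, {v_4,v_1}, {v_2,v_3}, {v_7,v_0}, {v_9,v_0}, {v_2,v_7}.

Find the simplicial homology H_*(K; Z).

Order the vertices as v_0 < v_1 < v_2 < v_3 < v_4 < v_5 < v_6 < v_7 < v_8 < v_9. Listing each simplex with vertices in this order, K has dimension 2 with simplices:

  0-simplices (10): [v_0], [v_1], [v_2], [v_3], [v_4], [v_5], [v_6], [v_7], [v_8], [v_9]
  1-simplices (14): [v_0,v_4], [v_0,v_7], [v_0,v_8], [v_0,v_9], [v_1,v_2], [v_1,v_4], [v_2,v_3], [v_2,v_7], [v_2,v_8], [v_3,v_4], [v_4,v_5], [v_4,v_6], [v_5,v_6], [v_6,v_8]
  2-simplices (1): [v_4,v_5,v_6]

so the chain groups are C_0 ≅ Z^10, C_1 ≅ Z^14, C_2 ≅ Z^1.

∂_1: C_1 → C_0 sends each edge [p,q] (with p < q) to q − p.
As a 10×14 matrix over Z this has rank 9, with invariant factors (1,1,1,1,1,1,1,1,1).

The boundary map ∂_2: C_2 → C_1 maps a triangle to the signed sum of its edges. For instance
  ∂[v_4,v_5,v_6] = [v_5,v_6] − [v_4,v_6] + [v_4,v_5].
The resulting 14×1 matrix has rank 1, and its Smith normal form has invariant factors (1).

Computing H_k = (kernel of ∂_k) / (image of ∂_{k+1}):

  H_0: rank C_0 − rank ∂_1 = 10 − 9 = 1, and the invariant factors of ∂_1 are all 1, so H_0 ≅ Z.
  H_1: rank ker ∂_1 − rank ∂_2 = (14 − 9) − 1 = 4, and the invariant factors of ∂_2 are all 1, so H_1 ≅ Z^4.
  H_2: rank ker ∂_2 − rank ∂_3 = (1 − 1) − 0 = 0, and there is no ∂_3, so H_2 ≅ 0.

H_0 = Z,  H_1 = Z^4,  H_2 = 0.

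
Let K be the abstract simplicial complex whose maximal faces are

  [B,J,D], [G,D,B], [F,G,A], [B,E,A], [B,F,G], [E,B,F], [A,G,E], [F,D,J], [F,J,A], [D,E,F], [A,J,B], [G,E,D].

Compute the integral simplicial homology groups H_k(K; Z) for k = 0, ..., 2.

We work with the vertex ordering A < B < D < E < F < G < J. The simplices of K, each written with vertices in increasing order, are:

  0-simplices (7): A, B, D, E, F, G, J
  1-simplices (18): AB, AE, AF, AG, AJ, BD, BE, BF, BG, BJ, DE, DF, DG, DJ, EF, EG, FG, FJ
  2-simplices (12): ABE, ABJ, AEG, AFG, AFJ, BDG, BDJ, BEF, BFG, DEF, DEG, DFJ

so the chain groups are C_0 ≅ Z^7, C_1 ≅ Z^18, C_2 ≅ Z^12.

∂_1: C_1 → C_0 is given by ∂[p,q] = [q] − [p].
This gives a 7×18 integer matrix of rank 6; reducing to Smith normal form yields diagonal entries (1,1,1,1,1,1).

∂_2: C_2 → C_1 maps a triangle to the signed sum of its edges. For instance
  ∂BEF = EF − BF + BE,
  ∂AFG = FG − AG + AF.
The 18×12 boundary matrix has rank 12 and Smith normal form diag(1,1,1,1,1,1,1,1,1,1,1,2).

Computing H_k = (kernel of ∂_k) / (image of ∂_{k+1}):

  H_0: rank C_0 − rank ∂_1 = 7 − 6 = 1, and the invariant factors of ∂_1 are all 1, so H_0 ≅ Z.
  H_1: rank ker ∂_1 − rank ∂_2 = (18 − 6) − 12 = 0, and ∂_2 has invariant factor 2 > 1, so H_1 ≅ Z/2.
  H_2: rank ker ∂_2 − rank ∂_3 = (12 − 12) − 0 = 0, and there is no ∂_3, so H_2 ≅ 0.

H_0 ≅ Z,  H_1 ≅ Z/2,  H_2 = 0.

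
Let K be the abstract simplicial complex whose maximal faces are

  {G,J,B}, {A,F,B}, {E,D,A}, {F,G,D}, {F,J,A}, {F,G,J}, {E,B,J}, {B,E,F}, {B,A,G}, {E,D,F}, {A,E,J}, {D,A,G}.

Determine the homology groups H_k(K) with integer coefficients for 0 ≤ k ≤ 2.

Order the vertices as A < B < D < E < F < G < J. Listing each simplex with vertices in this order, K has dimension 2 with simplices:

  0-simplices (7): A, B, D, E, F, G, J
  1-simplices (18): AB, AD, AE, AF, AG, AJ, BE, BF, BG, BJ, DE, DF, DG, EF, EJ, FG, FJ, GJ
  2-simplices (12): ABF, ABG, ADE, ADG, AEJ, AFJ, BEF, BEJ, BGJ, DEF, DFG, FGJ

giving chain groups C_0 ≅ Z^7, C_1 ≅ Z^18, C_2 ≅ Z^12.

The boundary map ∂_1: C_1 → C_0 sends each edge [p,q] (with p < q) to q − p.
The 7×18 boundary matrix has rank 6 and Smith normal form diag(1,1,1,1,1,1).

∂_2: C_2 → C_1 sends each 2-simplex [p,q,r] to [q,r] − [p,r] + [p,q]. For instance
  ∂ABF = BF − AF + AB,
  ∂ADG = DG − AG + AD.
As a 18×12 matrix over Z this has rank 12, with invariant factors (1,1,1,1,1,1,1,1,1,1,1,2).

Reading off H_k = ker ∂_k / im ∂_{k+1}:

  H_0: rank C_0 − rank ∂_1 = 7 − 6 = 1, and the invariant factors of ∂_1 are all 1, so H_0 ≅ Z.
  H_1: rank ker ∂_1 − rank ∂_2 = (18 − 6) − 12 = 0, and ∂_2 has invariant factor 2 > 1, so H_1 ≅ Z/2.
  H_2: rank ker ∂_2 − rank ∂_3 = (12 − 12) − 0 = 0, and there is no ∂_3, so H_2 ≅ 0.

(K is a triangulation of the real projective plane RP^2.)

H_0 = Z,  H_1 = Z/2,  H_2 = 0.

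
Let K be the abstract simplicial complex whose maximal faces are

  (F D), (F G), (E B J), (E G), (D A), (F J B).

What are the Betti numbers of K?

b_0 = 1, b_1 = 1, b_2 = 0.

Take the total order A < B < D < E < F < G < J on the vertex set. Then K (dimension 2) consists of the simplices:

  0-simplices (7): A, B, D, E, F, G, J
  1-simplices (9): AD, BE, BF, BJ, DF, EG, EJ, FG, FJ
  2-simplices (2): BEJ, BFJ

so the chain groups are C_0 ≅ Z^7, C_1 ≅ Z^9, C_2 ≅ Z^2.

Boundary ∂_1: C_1 → C_0 sends each edge [p,q] (with p < q) to q − p.
The resulting 7×9 matrix has rank 6, and its Smith normal form has invariant factors (1,1,1,1,1,1).

∂_2: C_2 → C_1 maps a triangle to the signed sum of its edges. For instance
  ∂BFJ = FJ − BJ + BF,
  ∂BEJ = EJ − BJ + BE.
The 9×2 boundary matrix has rank 2 and Smith normal form diag(1,1).

Now H_k = ker ∂_k / im ∂_{k+1}, so:

  H_0: rank C_0 − rank ∂_1 = 7 − 6 = 1, and the invariant factors of ∂_1 are all 1, so H_0 = Z.
  H_1: rank ker ∂_1 − rank ∂_2 = (9 − 6) − 2 = 1, and the invariant factors of ∂_2 are all 1, so H_1 = Z.
  H_2: rank ker ∂_2 − rank ∂_3 = (2 − 2) − 0 = 0, and there is no ∂_3, so H_2 = 0.

As a check, the Euler characteristic is 7 − 9 + 2 = 0, which agrees with 1 − 1 + 0 = 0.

Hence the Betti numbers are b_0 = 1, b_1 = 1, b_2 = 0.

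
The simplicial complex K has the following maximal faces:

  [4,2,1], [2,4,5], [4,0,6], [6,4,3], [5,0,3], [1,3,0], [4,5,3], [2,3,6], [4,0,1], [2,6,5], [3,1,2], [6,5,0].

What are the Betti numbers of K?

b_0 = 1, b_1 = 0, b_2 = 0.

We work with the vertex ordering 0 < 1 < 2 < 3 < 4 < 5 < 6. The simplices of K, each written with vertices in increasing order, are:

  0-simplices (7): [0], [1], [2], [3], [4], [5], [6]
  1-simplices (18): [0,1], [0,3], [0,4], [0,5], [0,6], [1,2], [1,3], [1,4], [2,3], [2,4], [2,5], [2,6], [3,4], [3,5], [3,6], [4,5], [4,6], [5,6]
  2-simplices (12): [0,1,3], [0,1,4], [0,3,5], [0,4,6], [0,5,6], [1,2,3], [1,2,4], [2,3,6], [2,4,5], [2,5,6], [3,4,5], [3,4,6]

Hence C_0 ≅ Z^7, C_1 ≅ Z^18, C_2 ≅ Z^12.

∂_1: C_1 → C_0 is given by ∂[p,q] = [q] − [p]. For instance
  ∂[0,1] = [1] − [0].
As a 7×18 matrix over Z this has rank 6, with invariant factors (1,1,1,1,1,1).

∂_2: C_2 → C_1 maps a triangle to the signed sum of its edges. For instance
  ∂[1,2,3] = [2,3] − [1,3] + [1,2],
  ∂[0,4,6] = [4,6] − [0,6] + [0,4].
This gives a 18×12 integer matrix of rank 12; reducing to Smith normal form yields diagonal entries (1,1,1,1,1,1,1,1,1,1,1,2).

From H_k ≅ ker(∂_k) / im(∂_{k+1}) we obtain:

  H_0: rank C_0 − rank ∂_1 = 7 − 6 = 1, and the invariant factors of ∂_1 are all 1, so H_0 ≅ Z.
  H_1: rank ker ∂_1 − rank ∂_2 = (18 − 6) − 12 = 0, and ∂_2 has invariant factor 2 > 1, so H_1 ≅ Z/2Z.
  H_2: rank ker ∂_2 − rank ∂_3 = (12 − 12) − 0 = 0, and there is no ∂_3, so H_2 ≅ 0.

(K is a triangulation of the real projective plane RP^2.)

Hence the Betti numbers are b_0 = 1, b_1 = 0, b_2 = 0.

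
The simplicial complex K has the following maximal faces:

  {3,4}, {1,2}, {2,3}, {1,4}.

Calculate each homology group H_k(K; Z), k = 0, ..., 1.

We work with the vertex ordering 1 < 2 < 3 < 4. The simplices of K, each written with vertices in increasing order, are:

  0-simplices (4): [1], [2], [3], [4]
  1-simplices (4): [1,2], [1,4], [2,3], [3,4]

Hence C_0 ≅ Z^4, C_1 ≅ Z^4.

The boundary map ∂_1: C_1 → C_0 maps an edge to its endpoints' difference, ∂[p,q] = q − p.
This gives a 4×4 integer matrix of rank 3; reducing to Smith normal form yields diagonal entries (1,1,1).

Now H_k = ker ∂_k / im ∂_{k+1}, so:

  H_0: rank C_0 − rank ∂_1 = 4 − 3 = 1, and the invariant factors of ∂_1 are all 1, so H_0 ≅ Z.
  H_1: rank ker ∂_1 − rank ∂_2 = (4 − 3) − 0 = 1, and there is no ∂_2, so H_1 ≅ Z.

H_0 ≅ Z,  H_1 ≅ Z.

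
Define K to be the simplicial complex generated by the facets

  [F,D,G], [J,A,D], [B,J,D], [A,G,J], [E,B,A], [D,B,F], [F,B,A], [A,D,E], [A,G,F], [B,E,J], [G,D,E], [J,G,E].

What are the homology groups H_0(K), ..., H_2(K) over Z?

Take the total order A < B < D < E < F < G < J on the vertex set. Then K (dimension 2) consists of the simplices:

  0-simplices (7): A, B, D, E, F, G, J
  1-simplices (18): AB, AD, AE, AF, AG, AJ, BD, BE, BF, BJ, DE, DF, DG, DJ, EG, EJ, FG, GJ
  2-simplices (12): ABE, ABF, ADE, ADJ, AFG, AGJ, BDF, BDJ, BEJ, DEG, DFG, EGJ

so the chain groups are C_0 ≅ Z^7, C_1 ≅ Z^18, C_2 ≅ Z^12.

∂_1: C_1 → C_0 sends each edge [p,q] (with p < q) to q − p.
This gives a 7×18 integer matrix of rank 6; reducing to Smith normal form yields diagonal entries (1,1,1,1,1,1).

∂_2: C_2 → C_1 sends each 2-simplex [p,q,r] to [q,r] − [p,r] + [p,q]. For instance
  ∂ABE = BE − AE + AB,
  ∂EGJ = GJ − EJ + EG.
The 18×12 boundary matrix has rank 12 and Smith normal form diag(1,1,1,1,1,1,1,1,1,1,1,2).

From H_k ≅ ker(∂_k) / im(∂_{k+1}) we obtain:

  H_0: rank C_0 − rank ∂_1 = 7 − 6 = 1, and the invariant factors of ∂_1 are all 1, so H_0 = Z.
  H_1: rank ker ∂_1 − rank ∂_2 = (18 − 6) − 12 = 0, and ∂_2 has invariant factor 2 > 1, so H_1 = Z/2Z.
  H_2: rank ker ∂_2 − rank ∂_3 = (12 − 12) − 0 = 0, and there is no ∂_3, so H_2 = 0.

H_0 = Z,  H_1 = Z/2Z,  H_2 = 0.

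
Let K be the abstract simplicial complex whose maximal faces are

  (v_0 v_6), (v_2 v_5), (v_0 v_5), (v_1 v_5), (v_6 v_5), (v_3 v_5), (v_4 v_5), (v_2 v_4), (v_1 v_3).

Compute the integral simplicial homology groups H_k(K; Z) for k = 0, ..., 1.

K has 7 vertices, 9 edges.
rank ∂_0 = 0, rank ∂_1 = 6 ⇒ b_0 = 7 − 0 − 6 = 1; all invariant factors of ∂_1 are 1 so no torsion. So H_0 ≅ Z.
rank ∂_1 = 6, rank ∂_2 = 0 ⇒ b_1 = 9 − 6 − 0 = 3. So H_1 ≅ Z^3.

H_0 ≅ Z,  H_1 ≅ Z^3.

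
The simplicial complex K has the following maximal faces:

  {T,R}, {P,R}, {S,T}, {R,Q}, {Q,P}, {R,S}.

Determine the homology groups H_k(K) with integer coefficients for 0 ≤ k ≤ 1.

We work with the vertex ordering P < Q < R < S < T. The simplices of K, each written with vertices in increasing order, are:

  0-simplices (5): P, Q, R, S, T
  1-simplices (6): PQ, PR, QR, RS, RT, ST

giving chain groups C_0 ≅ Z^5, C_1 ≅ Z^6.

Boundary ∂_1: C_1 → C_0 is given by ∂[p,q] = [q] − [p]. For instance
  ∂PR = R − P.
This gives a 5×6 integer matrix of rank 4; reducing to Smith normal form yields diagonal entries (1,1,1,1).

Now H_k = ker ∂_k / im ∂_{k+1}, so:

  H_0: rank C_0 − rank ∂_1 = 5 − 4 = 1, and the invariant factors of ∂_1 are all 1, so H_0 = Z.
  H_1: rank ker ∂_1 − rank ∂_2 = (6 − 4) − 0 = 2, and there is no ∂_2, so H_1 = Z^2.

As a check, the Euler characteristic is 5 − 6 = -1, which agrees with 1 − 2 = -1.

H_0 ≅ Z,  H_1 ≅ Z^2.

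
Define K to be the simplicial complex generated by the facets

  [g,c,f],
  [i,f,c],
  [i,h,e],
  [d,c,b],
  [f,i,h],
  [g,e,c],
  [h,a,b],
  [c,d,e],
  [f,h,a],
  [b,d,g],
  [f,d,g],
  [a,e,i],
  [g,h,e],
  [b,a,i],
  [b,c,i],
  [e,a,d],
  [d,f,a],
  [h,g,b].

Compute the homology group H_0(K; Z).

Take the total order a < b < c < d < e < f < g < h < i on the vertex set. Then K (dimension 2) consists of the simplices:

  0-simplices (9): a, b, c, d, e, f, g, h, i
  1-simplices (27): ab, ad, ae, af, ah, ai, bc, bd, bg, bh, bi, cd, ce, cf, cg, ci, de, df, dg, eg, eh, ei, fg, fh, fi, gh, hi
  2-simplices (18): abh, abi, ade, adf, aei, afh, bcd, bci, bdg, bgh, cde, ceg, cfg, cfi, dfg, egh, ehi, fhi

Hence C_0 ≅ Z^9, C_1 ≅ Z^27, C_2 ≅ Z^18.

∂_1: C_1 → C_0 maps an edge to its endpoints' difference, ∂[p,q] = q − p. For instance
  ∂cf = f − c.
The 9×27 boundary matrix has rank 8 and Smith normal form diag(1,1,1,1,1,1,1,1).

Boundary ∂_2: C_2 → C_1 sends each 2-simplex [p,q,r] to [q,r] − [p,r] + [p,q]. For instance
  ∂fhi = hi − fi + fh,
  ∂abi = bi − ai + ab.
The 27×18 boundary matrix has rank 18 and Smith normal form diag(1,1,1,1,1,1,1,1,1,1,1,1,1,1,1,1,1,2).

Computing H_k = (kernel of ∂_k) / (image of ∂_{k+1}):

  H_0: rank C_0 − rank ∂_1 = 9 − 8 = 1, and the invariant factors of ∂_1 are all 1, so H_0 ≅ Z.

(K is a triangulation of the Klein bottle.)

H_0 = Z.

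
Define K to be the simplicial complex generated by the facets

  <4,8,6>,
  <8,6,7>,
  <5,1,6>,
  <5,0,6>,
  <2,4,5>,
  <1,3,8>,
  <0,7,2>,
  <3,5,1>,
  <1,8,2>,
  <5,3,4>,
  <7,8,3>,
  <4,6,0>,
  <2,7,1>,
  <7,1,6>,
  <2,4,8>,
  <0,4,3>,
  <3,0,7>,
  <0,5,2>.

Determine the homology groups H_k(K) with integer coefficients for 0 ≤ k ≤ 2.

Take the total order 0 < 1 < 2 < 3 < 4 < 5 < 6 < 7 < 8 on the vertex set. Then K (dimension 2) consists of the simplices:

  0-simplices (9): [0], [1], [2], [3], [4], [5], [6], [7], [8]
  1-simplices (27): (27 of them)
  2-simplices (18): [0,2,5], [0,2,7], [0,3,4], [0,3,7], [0,4,6], [0,5,6], [1,2,7], [1,2,8], [1,3,5], [1,3,8], [1,5,6], [1,6,7], [2,4,5], [2,4,8], [3,4,5], [3,7,8], [4,6,8], [6,7,8]

Hence C_0 ≅ Z^9, C_1 ≅ Z^27, C_2 ≅ Z^18.

The boundary map ∂_1: C_1 → C_0 maps an edge to its endpoints' difference, ∂[p,q] = q − p.
As a 9×27 matrix over Z this has rank 8, with invariant factors (1,1,1,1,1,1,1,1).

The boundary map ∂_2: C_2 → C_1 sends each 2-simplex [p,q,r] to [q,r] − [p,r] + [p,q]. For instance
  ∂[0,3,7] = [3,7] − [0,7] + [0,3],
  ∂[1,3,5] = [3,5] − [1,5] + [1,3].
The resulting 27×18 matrix has rank 18, and its Smith normal form has invariant factors (1,1,1,1,1,1,1,1,1,1,1,1,1,1,1,1,1,2).

Computing H_k = (kernel of ∂_k) / (image of ∂_{k+1}):

  H_0: rank C_0 − rank ∂_1 = 9 − 8 = 1, and the invariant factors of ∂_1 are all 1, so H_0 ≅ Z.
  H_1: rank ker ∂_1 − rank ∂_2 = (27 − 8) − 18 = 1, and ∂_2 has invariant factor 2 > 1, so H_1 ≅ Z × Z/2.
  H_2: rank ker ∂_2 − rank ∂_3 = (18 − 18) − 0 = 0, and there is no ∂_3, so H_2 ≅ 0.

H_0 ≅ Z,  H_1 ≅ Z × Z/2,  H_2 = 0.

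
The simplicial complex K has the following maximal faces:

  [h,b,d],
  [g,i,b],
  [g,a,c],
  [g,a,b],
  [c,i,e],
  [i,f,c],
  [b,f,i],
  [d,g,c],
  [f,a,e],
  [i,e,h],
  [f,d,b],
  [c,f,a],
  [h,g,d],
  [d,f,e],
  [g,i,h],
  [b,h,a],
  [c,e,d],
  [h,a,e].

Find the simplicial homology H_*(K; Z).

Fix the vertex order a < b < c < d < e < f < g < h < i and write every simplex with vertices in increasing order. Then dim K = 2 and the simplices of K are:

  0-simplices (9): a, b, c, d, e, f, g, h, i
  1-simplices (27): ab, ac, ae, af, ag, ah, bd, bf, bg, bh, bi, cd, ce, cf, cg, ci, de, df, dg, dh, ef, eh, ei, fi, gh, gi, hi
  2-simplices (18): abg, abh, acf, acg, aef, aeh, bdf, bdh, bfi, bgi, cde, cdg, cei, cfi, def, dgh, ehi, ghi

so the chain groups are C_0 ≅ Z^9, C_1 ≅ Z^27, C_2 ≅ Z^18.

The boundary map ∂_1: C_1 → C_0 sends each edge [p,q] (with p < q) to q − p.
The resulting 9×27 matrix has rank 8, and its Smith normal form has invariant factors (1,1,1,1,1,1,1,1).

∂_2: C_2 → C_1 maps a triangle to the signed sum of its edges. For instance
  ∂abg = bg − ag + ab,
  ∂cde = de − ce + cd.
This gives a 27×18 integer matrix of rank 18; reducing to Smith normal form yields diagonal entries (1,1,1,1,1,1,1,1,1,1,1,1,1,1,1,1,1,2).

Computing H_k = (kernel of ∂_k) / (image of ∂_{k+1}):

  H_0: rank C_0 − rank ∂_1 = 9 − 8 = 1, and the invariant factors of ∂_1 are all 1, so H_0 ≅ Z.
  H_1: rank ker ∂_1 − rank ∂_2 = (27 − 8) − 18 = 1, and ∂_2 has invariant factor 2 > 1, so H_1 ≅ Z ⊕ Z/2.
  H_2: rank ker ∂_2 − rank ∂_3 = (18 − 18) − 0 = 0, and there is no ∂_3, so H_2 ≅ 0.

H_0 = Z,  H_1 = Z ⊕ Z/2,  H_2 = 0.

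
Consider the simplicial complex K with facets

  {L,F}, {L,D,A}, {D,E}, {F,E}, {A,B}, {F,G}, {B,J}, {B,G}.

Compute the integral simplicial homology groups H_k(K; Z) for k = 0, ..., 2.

H_0 ≅ Z,  H_1 ≅ Z^2,  H_2 = 0.

Take the total order A < B < D < E < F < G < J < L on the vertex set. Then K (dimension 2) consists of the simplices:

  0-simplices (8): A, B, D, E, F, G, J, L
  1-simplices (10): AB, AD, AL, BG, BJ, DE, DL, EF, FG, FL
  2-simplices (1): ADL

so the chain groups are C_0 ≅ Z^8, C_1 ≅ Z^10, C_2 ≅ Z^1.

Boundary ∂_1: C_1 → C_0 is given by ∂[p,q] = [q] − [p].
As a 8×10 matrix over Z this has rank 7, with invariant factors (1,1,1,1,1,1,1).

The boundary map ∂_2: C_2 → C_1 acts by ∂[p,q,r] = [q,r] − [p,r] + [p,q]. For instance
  ∂ADL = DL − AL + AD.
As a 10×1 matrix over Z this has rank 1, with invariant factors (1).

Reading off H_k = ker ∂_k / im ∂_{k+1}:

  H_0: rank C_0 − rank ∂_1 = 8 − 7 = 1, and the invariant factors of ∂_1 are all 1, so H_0 = Z.
  H_1: rank ker ∂_1 − rank ∂_2 = (10 − 7) − 1 = 2, and the invariant factors of ∂_2 are all 1, so H_1 = Z^2.
  H_2: rank ker ∂_2 − rank ∂_3 = (1 − 1) − 0 = 0, and there is no ∂_3, so H_2 = 0.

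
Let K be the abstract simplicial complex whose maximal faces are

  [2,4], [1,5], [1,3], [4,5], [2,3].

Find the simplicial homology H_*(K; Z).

H_0 ≅ Z,  H_1 ≅ Z.

We work with the vertex ordering 1 < 2 < 3 < 4 < 5. The simplices of K, each written with vertices in increasing order, are:

  0-simplices (5): [1], [2], [3], [4], [5]
  1-simplices (5): [1,3], [1,5], [2,3], [2,4], [4,5]

so the chain groups are C_0 ≅ Z^5, C_1 ≅ Z^5.

∂_1: C_1 → C_0 maps an edge to its endpoints' difference, ∂[p,q] = q − p.
The resulting 5×5 matrix has rank 4, and its Smith normal form has invariant factors (1,1,1,1).

Now H_k = ker ∂_k / im ∂_{k+1}, so:

  H_0: rank C_0 − rank ∂_1 = 5 − 4 = 1, and the invariant factors of ∂_1 are all 1, so H_0 ≅ Z.
  H_1: rank ker ∂_1 − rank ∂_2 = (5 − 4) − 0 = 1, and there is no ∂_2, so H_1 ≅ Z.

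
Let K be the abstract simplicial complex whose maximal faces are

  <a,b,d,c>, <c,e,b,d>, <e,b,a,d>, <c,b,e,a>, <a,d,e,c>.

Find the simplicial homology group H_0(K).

Fix the vertex order a < b < c < d < e and write every simplex with vertices in increasing order. Then dim K = 3 and the simplices of K are:

  0-simplices (5): a, b, c, d, e
  1-simplices (10): ab, ac, ad, ae, bc, bd, be, cd, ce, de
  2-simplices (10): abc, abd, abe, acd, ace, ade, bcd, bce, bde, cde
  3-simplices (5): abcd, abce, abde, acde, bcde

so the chain groups are C_0 ≅ Z^5, C_1 ≅ Z^10, C_2 ≅ Z^10, C_3 ≅ Z^5.

∂_1: C_1 → C_0 maps an edge to its endpoints' difference, ∂[p,q] = q − p.
The 5×10 boundary matrix has rank 4 and Smith normal form diag(1,1,1,1).

∂_2: C_2 → C_1 sends each 2-simplex [p,q,r] to [q,r] − [p,r] + [p,q]. For instance
  ∂abc = bc − ac + ab,
  ∂bce = ce − be + bc.
The resulting 10×10 matrix has rank 6, and its Smith normal form has invariant factors (1,1,1,1,1,1).

∂_3: C_3 → C_2 sends each 3-simplex σ to the alternating sum Σ_i (−1)^i (σ with its i-th vertex removed). For instance
  ∂abcd = bcd − acd + abd − abc,
  ∂bcde = cde − bde + bce − bcd.
As a 10×5 matrix over Z this has rank 4, with invariant factors (1,1,1,1).

Reading off H_k = ker ∂_k / im ∂_{k+1}:

  H_0: rank C_0 − rank ∂_1 = 5 − 4 = 1, and the invariant factors of ∂_1 are all 1, so H_0 = Z.

H_0 ≅ Z.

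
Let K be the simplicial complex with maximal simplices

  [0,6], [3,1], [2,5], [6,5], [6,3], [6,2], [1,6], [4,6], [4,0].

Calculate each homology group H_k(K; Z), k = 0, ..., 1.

H_0 ≅ Z,  H_1 ≅ Z^3.

Order the vertices as 0 < 1 < 2 < 3 < 4 < 5 < 6. Listing each simplex with vertices in this order, K has dimension 1 with simplices:

  0-simplices (7): [0], [1], [2], [3], [4], [5], [6]
  1-simplices (9): [0,4], [0,6], [1,3], [1,6], [2,5], [2,6], [3,6], [4,6], [5,6]

so the chain groups are C_0 ≅ Z^7, C_1 ≅ Z^9.

The boundary map ∂_1: C_1 → C_0 sends each edge [p,q] (with p < q) to q − p. For instance
  ∂[2,5] = [5] − [2].
As a 7×9 matrix over Z this has rank 6, with invariant factors (1,1,1,1,1,1).

From H_k ≅ ker(∂_k) / im(∂_{k+1}) we obtain:

  H_0: rank C_0 − rank ∂_1 = 7 − 6 = 1, and the invariant factors of ∂_1 are all 1, so H_0 ≅ Z.
  H_1: rank ker ∂_1 − rank ∂_2 = (9 − 6) − 0 = 3, and there is no ∂_2, so H_1 ≅ Z^3.

As a check, the Euler characteristic is 7 − 9 = -2, which agrees with 1 − 3 = -2.
(K is a triangulation of a wedge of 3 circles.)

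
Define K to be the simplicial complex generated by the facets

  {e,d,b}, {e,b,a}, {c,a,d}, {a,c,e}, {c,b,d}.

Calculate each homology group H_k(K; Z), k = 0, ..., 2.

H_0 = Z,  H_1 = Z,  H_2 = 0.

K has 5 vertices, 10 edges, 5 triangles.
rank ∂_0 = 0, rank ∂_1 = 4 ⇒ b_0 = 5 − 0 − 4 = 1; all invariant factors of ∂_1 are 1 so no torsion. So H_0 = Z.
rank ∂_1 = 4, rank ∂_2 = 5 ⇒ b_1 = 10 − 4 − 5 = 1; all invariant factors of ∂_2 are 1 so no torsion. So H_1 = Z.
rank ∂_2 = 5, rank ∂_3 = 0 ⇒ b_2 = 5 − 5 − 0 = 0. So H_2 = 0.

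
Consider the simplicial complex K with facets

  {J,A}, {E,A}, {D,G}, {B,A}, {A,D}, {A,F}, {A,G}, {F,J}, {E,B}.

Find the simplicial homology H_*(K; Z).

Fix the vertex order A < B < D < E < F < G < J and write every simplex with vertices in increasing order. Then dim K = 1 and the simplices of K are:

  0-simplices (7): A, B, D, E, F, G, J
  1-simplices (9): AB, AD, AE, AF, AG, AJ, BE, DG, FJ

giving chain groups C_0 ≅ Z^7, C_1 ≅ Z^9.

Boundary ∂_1: C_1 → C_0 is given by ∂[p,q] = [q] − [p].
This gives a 7×9 integer matrix of rank 6; reducing to Smith normal form yields diagonal entries (1,1,1,1,1,1).

Now H_k = ker ∂_k / im ∂_{k+1}, so:

  H_0: rank C_0 − rank ∂_1 = 7 − 6 = 1, and the invariant factors of ∂_1 are all 1, so H_0 = Z.
  H_1: rank ker ∂_1 − rank ∂_2 = (9 − 6) − 0 = 3, and there is no ∂_2, so H_1 = Z^3.

As a check, the Euler characteristic is 7 − 9 = -2, which agrees with 1 − 3 = -2.

H_0 = Z,  H_1 = Z^3.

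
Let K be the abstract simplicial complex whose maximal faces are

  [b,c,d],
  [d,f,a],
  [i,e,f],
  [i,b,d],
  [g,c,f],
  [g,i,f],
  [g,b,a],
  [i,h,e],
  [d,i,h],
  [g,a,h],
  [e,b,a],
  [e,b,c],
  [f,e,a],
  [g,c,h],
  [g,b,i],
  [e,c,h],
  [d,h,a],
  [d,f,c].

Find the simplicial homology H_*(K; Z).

K has 9 vertices, 27 edges, 18 triangles.
rank ∂_0 = 0, rank ∂_1 = 8 ⇒ b_0 = 9 − 0 − 8 = 1; all invariant factors of ∂_1 are 1 so no torsion. So H_0 = Z.
rank ∂_1 = 8, rank ∂_2 = 17 ⇒ b_1 = 27 − 8 − 17 = 2; all invariant factors of ∂_2 are 1 so no torsion. So H_1 = Z^2.
rank ∂_2 = 17, rank ∂_3 = 0 ⇒ b_2 = 18 − 17 − 0 = 1. So H_2 = Z.

H_0 = Z,  H_1 = Z^2,  H_2 = Z.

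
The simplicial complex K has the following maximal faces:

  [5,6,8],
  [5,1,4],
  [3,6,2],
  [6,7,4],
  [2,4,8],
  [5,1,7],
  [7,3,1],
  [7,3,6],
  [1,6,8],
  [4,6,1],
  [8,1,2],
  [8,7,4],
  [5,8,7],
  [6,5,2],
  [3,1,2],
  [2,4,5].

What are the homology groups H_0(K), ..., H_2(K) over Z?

H_0 ≅ Z,  H_1 ≅ Z^2,  H_2 ≅ Z.

We work with the vertex ordering 1 < 2 < 3 < 4 < 5 < 6 < 7 < 8. The simplices of K, each written with vertices in increasing order, are:

  0-simplices (8): [1], [2], [3], [4], [5], [6], [7], [8]
  1-simplices (24): (24 of them)
  2-simplices (16): [1,2,3], [1,2,8], [1,3,7], [1,4,5], [1,4,6], [1,5,7], [1,6,8], [2,3,6], [2,4,5], [2,4,8], [2,5,6], [3,6,7], [4,6,7], [4,7,8], [5,6,8], [5,7,8]

Hence C_0 ≅ Z^8, C_1 ≅ Z^24, C_2 ≅ Z^16.

The boundary map ∂_1: C_1 → C_0 maps an edge to its endpoints' difference, ∂[p,q] = q − p. For instance
  ∂[5,7] = [7] − [5].
The 8×24 boundary matrix has rank 7 and Smith normal form diag(1,1,1,1,1,1,1).

Boundary ∂_2: C_2 → C_1 maps a triangle to the signed sum of its edges. For instance
  ∂[1,5,7] = [5,7] − [1,7] + [1,5],
  ∂[1,4,5] = [4,5] − [1,5] + [1,4].
The 24×16 boundary matrix has rank 15 and Smith normal form diag(1,1,1,1,1,1,1,1,1,1,1,1,1,1,1).

From H_k ≅ ker(∂_k) / im(∂_{k+1}) we obtain:

  H_0: rank C_0 − rank ∂_1 = 8 − 7 = 1, and the invariant factors of ∂_1 are all 1, so H_0 ≅ Z.
  H_1: rank ker ∂_1 − rank ∂_2 = (24 − 7) − 15 = 2, and the invariant factors of ∂_2 are all 1, so H_1 ≅ Z^2.
  H_2: rank ker ∂_2 − rank ∂_3 = (16 − 15) − 0 = 1, and there is no ∂_3, so H_2 ≅ Z.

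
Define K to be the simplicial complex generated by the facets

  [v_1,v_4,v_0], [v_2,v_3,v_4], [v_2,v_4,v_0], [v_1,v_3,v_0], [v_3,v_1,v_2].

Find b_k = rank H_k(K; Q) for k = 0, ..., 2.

Take the total order v_0 < v_1 < v_2 < v_3 < v_4 on the vertex set. Then K (dimension 2) consists of the simplices:

  0-simplices (5): [v_0], [v_1], [v_2], [v_3], [v_4]
  1-simplices (10): [v_0,v_1], [v_0,v_2], [v_0,v_3], [v_0,v_4], [v_1,v_2], [v_1,v_3], [v_1,v_4], [v_2,v_3], [v_2,v_4], [v_3,v_4]
  2-simplices (5): [v_0,v_1,v_3], [v_0,v_1,v_4], [v_0,v_2,v_4], [v_1,v_2,v_3], [v_2,v_3,v_4]

so the chain groups are C_0 ≅ Z^5, C_1 ≅ Z^10, C_2 ≅ Z^5.

The boundary map ∂_1: C_1 → C_0 sends each edge [p,q] (with p < q) to q − p. For instance
  ∂[v_0,v_2] = [v_2] − [v_0].
This gives a 5×10 integer matrix of rank 4; reducing to Smith normal form yields diagonal entries (1,1,1,1).

The boundary map ∂_2: C_2 → C_1 sends each 2-simplex [p,q,r] to [q,r] − [p,r] + [p,q]. For instance
  ∂[v_1,v_2,v_3] = [v_2,v_3] − [v_1,v_3] + [v_1,v_2],
  ∂[v_0,v_1,v_3] = [v_1,v_3] − [v_0,v_3] + [v_0,v_1].
The resulting 10×5 matrix has rank 5, and its Smith normal form has invariant factors (1,1,1,1,1).

Reading off H_k = ker ∂_k / im ∂_{k+1}:

  H_0: rank C_0 − rank ∂_1 = 5 − 4 = 1, and the invariant factors of ∂_1 are all 1, so H_0 = Z.
  H_1: rank ker ∂_1 − rank ∂_2 = (10 − 4) − 5 = 1, and the invariant factors of ∂_2 are all 1, so H_1 = Z.
  H_2: rank ker ∂_2 − rank ∂_3 = (5 − 5) − 0 = 0, and there is no ∂_3, so H_2 = 0.

As a check, the Euler characteristic is 5 − 10 + 5 = 0, which agrees with 1 − 1 + 0 = 0.

Hence the Betti numbers are b_0 = 1, b_1 = 1, b_2 = 0.

b_0 = 1, b_1 = 1, b_2 = 0.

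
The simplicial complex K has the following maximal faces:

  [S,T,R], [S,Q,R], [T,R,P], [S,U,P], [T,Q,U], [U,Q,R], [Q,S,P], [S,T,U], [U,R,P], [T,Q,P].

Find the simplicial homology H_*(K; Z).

Take the total order P < Q < R < S < T < U on the vertex set. Then K (dimension 2) consists of the simplices:

  0-simplices (6): P, Q, R, S, T, U
  1-simplices (15): PQ, PR, PS, PT, PU, QR, QS, QT, QU, RS, RT, RU, ST, SU, TU
  2-simplices (10): PQS, PQT, PRT, PRU, PSU, QRS, QRU, QTU, RST, STU

Hence C_0 ≅ Z^6, C_1 ≅ Z^15, C_2 ≅ Z^10.

The boundary map ∂_1: C_1 → C_0 is given by ∂[p,q] = [q] − [p]. For instance
  ∂PS = S − P.
The resulting 6×15 matrix has rank 5, and its Smith normal form has invariant factors (1,1,1,1,1).

∂_2: C_2 → C_1 maps a triangle to the signed sum of its edges. For instance
  ∂QRU = RU − QU + QR,
  ∂PSU = SU − PU + PS.
The resulting 15×10 matrix has rank 10, and its Smith normal form has invariant factors (1,1,1,1,1,1,1,1,1,2).

From H_k ≅ ker(∂_k) / im(∂_{k+1}) we obtain:

  H_0: rank C_0 − rank ∂_1 = 6 − 5 = 1, and the invariant factors of ∂_1 are all 1, so H_0 = Z.
  H_1: rank ker ∂_1 − rank ∂_2 = (15 − 5) − 10 = 0, and ∂_2 has invariant factor 2 > 1, so H_1 = Z/2.
  H_2: rank ker ∂_2 − rank ∂_3 = (10 − 10) − 0 = 0, and there is no ∂_3, so H_2 = 0.

H_0 ≅ Z,  H_1 ≅ Z/2,  H_2 = 0.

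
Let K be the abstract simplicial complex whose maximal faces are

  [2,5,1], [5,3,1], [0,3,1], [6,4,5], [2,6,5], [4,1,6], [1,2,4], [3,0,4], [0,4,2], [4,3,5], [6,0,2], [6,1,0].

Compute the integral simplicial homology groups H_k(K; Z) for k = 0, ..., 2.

H_0 ≅ Z,  H_1 ≅ Z/2,  H_2 = 0.

K has 7 vertices, 18 edges, 12 triangles.
rank ∂_0 = 0, rank ∂_1 = 6 ⇒ b_0 = 7 − 0 − 6 = 1; all invariant factors of ∂_1 are 1 so no torsion. So H_0 = Z.
rank ∂_1 = 6, rank ∂_2 = 12 ⇒ b_1 = 18 − 6 − 12 = 0; ∂_2 has invariant factor(s) [2] giving torsion. So H_1 = Z/2.
rank ∂_2 = 12, rank ∂_3 = 0 ⇒ b_2 = 12 − 12 − 0 = 0. So H_2 = 0.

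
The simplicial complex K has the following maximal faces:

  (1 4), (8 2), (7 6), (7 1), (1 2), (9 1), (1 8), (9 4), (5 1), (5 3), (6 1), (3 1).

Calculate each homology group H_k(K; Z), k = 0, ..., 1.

K has 9 vertices, 12 edges.
rank ∂_0 = 0, rank ∂_1 = 8 ⇒ b_0 = 9 − 0 − 8 = 1; all invariant factors of ∂_1 are 1 so no torsion. So H_0 = Z.
rank ∂_1 = 8, rank ∂_2 = 0 ⇒ b_1 = 12 − 8 − 0 = 4. So H_1 = Z^4.

H_0 ≅ Z,  H_1 ≅ Z^4.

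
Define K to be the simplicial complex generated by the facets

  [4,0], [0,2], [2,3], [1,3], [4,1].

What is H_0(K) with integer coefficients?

Take the total order 0 < 1 < 2 < 3 < 4 on the vertex set. Then K (dimension 1) consists of the simplices:

  0-simplices (5): [0], [1], [2], [3], [4]
  1-simplices (5): [0,2], [0,4], [1,3], [1,4], [2,3]

so the chain groups are C_0 ≅ Z^5, C_1 ≅ Z^5.

The boundary map ∂_1: C_1 → C_0 sends each edge [p,q] (with p < q) to q − p. For instance
  ∂[2,3] = [3] − [2].
As a 5×5 matrix over Z this has rank 4, with invariant factors (1,1,1,1).

Computing H_k = (kernel of ∂_k) / (image of ∂_{k+1}):

  H_0: rank C_0 − rank ∂_1 = 5 − 4 = 1, and the invariant factors of ∂_1 are all 1, so H_0 ≅ Z.

H_0 = Z.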